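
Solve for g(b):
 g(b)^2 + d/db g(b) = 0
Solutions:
 g(b) = 1/(C1 + b)


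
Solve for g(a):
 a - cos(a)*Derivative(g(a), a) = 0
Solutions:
 g(a) = C1 + Integral(a/cos(a), a)


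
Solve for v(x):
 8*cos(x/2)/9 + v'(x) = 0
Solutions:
 v(x) = C1 - 16*sin(x/2)/9


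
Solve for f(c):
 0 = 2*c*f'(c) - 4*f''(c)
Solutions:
 f(c) = C1 + C2*erfi(c/2)


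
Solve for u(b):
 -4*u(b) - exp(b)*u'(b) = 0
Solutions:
 u(b) = C1*exp(4*exp(-b))


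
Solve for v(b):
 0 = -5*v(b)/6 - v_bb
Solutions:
 v(b) = C1*sin(sqrt(30)*b/6) + C2*cos(sqrt(30)*b/6)


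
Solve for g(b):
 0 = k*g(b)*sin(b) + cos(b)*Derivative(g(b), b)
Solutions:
 g(b) = C1*exp(k*log(cos(b)))


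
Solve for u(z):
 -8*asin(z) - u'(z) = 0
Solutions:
 u(z) = C1 - 8*z*asin(z) - 8*sqrt(1 - z^2)


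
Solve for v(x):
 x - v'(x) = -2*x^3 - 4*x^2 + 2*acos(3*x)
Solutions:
 v(x) = C1 + x^4/2 + 4*x^3/3 + x^2/2 - 2*x*acos(3*x) + 2*sqrt(1 - 9*x^2)/3


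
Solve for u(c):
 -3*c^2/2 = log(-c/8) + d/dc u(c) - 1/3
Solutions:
 u(c) = C1 - c^3/2 - c*log(-c) + c*(4/3 + 3*log(2))


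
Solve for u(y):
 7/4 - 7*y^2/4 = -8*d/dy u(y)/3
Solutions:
 u(y) = C1 + 7*y^3/32 - 21*y/32


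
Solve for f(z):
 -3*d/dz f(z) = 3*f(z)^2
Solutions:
 f(z) = 1/(C1 + z)


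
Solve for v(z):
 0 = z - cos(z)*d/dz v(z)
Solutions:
 v(z) = C1 + Integral(z/cos(z), z)


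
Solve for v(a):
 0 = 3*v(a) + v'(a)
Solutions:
 v(a) = C1*exp(-3*a)


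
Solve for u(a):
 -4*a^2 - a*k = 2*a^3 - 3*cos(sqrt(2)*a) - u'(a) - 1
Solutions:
 u(a) = C1 + a^4/2 + 4*a^3/3 + a^2*k/2 - a - 3*sqrt(2)*sin(sqrt(2)*a)/2


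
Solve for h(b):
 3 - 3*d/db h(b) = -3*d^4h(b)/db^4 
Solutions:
 h(b) = C1 + C4*exp(b) + b + (C2*sin(sqrt(3)*b/2) + C3*cos(sqrt(3)*b/2))*exp(-b/2)


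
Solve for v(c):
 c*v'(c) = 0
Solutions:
 v(c) = C1


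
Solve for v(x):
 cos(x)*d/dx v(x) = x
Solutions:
 v(x) = C1 + Integral(x/cos(x), x)


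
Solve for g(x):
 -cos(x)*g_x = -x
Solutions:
 g(x) = C1 + Integral(x/cos(x), x)


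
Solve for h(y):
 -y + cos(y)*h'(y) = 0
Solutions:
 h(y) = C1 + Integral(y/cos(y), y)


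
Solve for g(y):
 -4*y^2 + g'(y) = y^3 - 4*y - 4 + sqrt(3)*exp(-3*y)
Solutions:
 g(y) = C1 + y^4/4 + 4*y^3/3 - 2*y^2 - 4*y - sqrt(3)*exp(-3*y)/3


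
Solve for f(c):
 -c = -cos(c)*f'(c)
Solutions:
 f(c) = C1 + Integral(c/cos(c), c)


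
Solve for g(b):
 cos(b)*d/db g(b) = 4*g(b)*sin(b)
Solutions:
 g(b) = C1/cos(b)^4


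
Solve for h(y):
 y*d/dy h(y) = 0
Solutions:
 h(y) = C1


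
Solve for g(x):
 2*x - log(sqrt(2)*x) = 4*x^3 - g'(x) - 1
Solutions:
 g(x) = C1 + x^4 - x^2 + x*log(x) - 2*x + x*log(2)/2


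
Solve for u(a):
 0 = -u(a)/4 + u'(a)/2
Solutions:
 u(a) = C1*exp(a/2)


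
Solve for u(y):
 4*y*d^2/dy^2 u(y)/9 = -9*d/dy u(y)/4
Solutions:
 u(y) = C1 + C2/y^(65/16)


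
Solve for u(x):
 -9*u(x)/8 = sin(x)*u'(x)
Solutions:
 u(x) = C1*(cos(x) + 1)^(9/16)/(cos(x) - 1)^(9/16)


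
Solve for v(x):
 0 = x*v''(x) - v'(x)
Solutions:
 v(x) = C1 + C2*x^2


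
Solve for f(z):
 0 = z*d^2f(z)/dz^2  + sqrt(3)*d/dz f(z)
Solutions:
 f(z) = C1 + C2*z^(1 - sqrt(3))


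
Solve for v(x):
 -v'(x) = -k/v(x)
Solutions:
 v(x) = -sqrt(C1 + 2*k*x)
 v(x) = sqrt(C1 + 2*k*x)


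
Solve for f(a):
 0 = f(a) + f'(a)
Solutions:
 f(a) = C1*exp(-a)


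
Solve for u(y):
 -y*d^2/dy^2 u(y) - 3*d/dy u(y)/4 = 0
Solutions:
 u(y) = C1 + C2*y^(1/4)


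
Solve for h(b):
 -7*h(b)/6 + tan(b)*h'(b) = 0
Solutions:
 h(b) = C1*sin(b)^(7/6)


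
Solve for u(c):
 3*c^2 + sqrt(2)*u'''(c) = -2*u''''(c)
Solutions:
 u(c) = C1 + C2*c + C3*c^2 + C4*exp(-sqrt(2)*c/2) - sqrt(2)*c^5/40 + c^4/4 - sqrt(2)*c^3


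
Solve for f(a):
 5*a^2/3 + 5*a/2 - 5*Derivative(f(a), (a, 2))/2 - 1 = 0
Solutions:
 f(a) = C1 + C2*a + a^4/18 + a^3/6 - a^2/5


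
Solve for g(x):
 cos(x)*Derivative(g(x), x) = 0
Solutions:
 g(x) = C1


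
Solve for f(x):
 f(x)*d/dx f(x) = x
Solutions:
 f(x) = -sqrt(C1 + x^2)
 f(x) = sqrt(C1 + x^2)


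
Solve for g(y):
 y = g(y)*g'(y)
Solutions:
 g(y) = -sqrt(C1 + y^2)
 g(y) = sqrt(C1 + y^2)


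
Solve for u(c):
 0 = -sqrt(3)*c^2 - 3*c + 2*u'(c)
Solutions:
 u(c) = C1 + sqrt(3)*c^3/6 + 3*c^2/4


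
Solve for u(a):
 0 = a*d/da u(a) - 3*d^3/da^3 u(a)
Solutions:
 u(a) = C1 + Integral(C2*airyai(3^(2/3)*a/3) + C3*airybi(3^(2/3)*a/3), a)


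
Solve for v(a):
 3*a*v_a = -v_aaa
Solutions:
 v(a) = C1 + Integral(C2*airyai(-3^(1/3)*a) + C3*airybi(-3^(1/3)*a), a)


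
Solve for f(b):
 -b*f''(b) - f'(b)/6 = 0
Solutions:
 f(b) = C1 + C2*b^(5/6)


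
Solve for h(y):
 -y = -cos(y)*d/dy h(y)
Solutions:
 h(y) = C1 + Integral(y/cos(y), y)


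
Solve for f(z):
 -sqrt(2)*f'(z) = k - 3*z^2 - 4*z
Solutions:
 f(z) = C1 - sqrt(2)*k*z/2 + sqrt(2)*z^3/2 + sqrt(2)*z^2


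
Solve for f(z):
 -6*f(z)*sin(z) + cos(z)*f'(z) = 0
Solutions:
 f(z) = C1/cos(z)^6


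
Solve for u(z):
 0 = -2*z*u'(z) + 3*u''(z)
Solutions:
 u(z) = C1 + C2*erfi(sqrt(3)*z/3)


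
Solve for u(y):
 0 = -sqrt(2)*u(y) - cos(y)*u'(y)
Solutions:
 u(y) = C1*(sin(y) - 1)^(sqrt(2)/2)/(sin(y) + 1)^(sqrt(2)/2)


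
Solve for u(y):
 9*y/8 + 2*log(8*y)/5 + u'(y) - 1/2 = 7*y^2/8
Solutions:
 u(y) = C1 + 7*y^3/24 - 9*y^2/16 - 2*y*log(y)/5 - 6*y*log(2)/5 + 9*y/10


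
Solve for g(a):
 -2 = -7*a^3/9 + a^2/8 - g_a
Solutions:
 g(a) = C1 - 7*a^4/36 + a^3/24 + 2*a


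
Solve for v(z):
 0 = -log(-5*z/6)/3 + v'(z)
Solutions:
 v(z) = C1 + z*log(-z)/3 + z*(-log(6) - 1 + log(5))/3


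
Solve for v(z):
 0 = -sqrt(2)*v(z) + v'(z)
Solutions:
 v(z) = C1*exp(sqrt(2)*z)


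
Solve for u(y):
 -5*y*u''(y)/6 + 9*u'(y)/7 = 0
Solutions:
 u(y) = C1 + C2*y^(89/35)


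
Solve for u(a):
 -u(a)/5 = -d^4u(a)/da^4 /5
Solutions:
 u(a) = C1*exp(-a) + C2*exp(a) + C3*sin(a) + C4*cos(a)


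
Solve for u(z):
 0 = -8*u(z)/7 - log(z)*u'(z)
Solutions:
 u(z) = C1*exp(-8*li(z)/7)


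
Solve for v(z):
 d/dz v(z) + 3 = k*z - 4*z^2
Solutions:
 v(z) = C1 + k*z^2/2 - 4*z^3/3 - 3*z


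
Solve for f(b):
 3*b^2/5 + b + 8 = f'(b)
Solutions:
 f(b) = C1 + b^3/5 + b^2/2 + 8*b


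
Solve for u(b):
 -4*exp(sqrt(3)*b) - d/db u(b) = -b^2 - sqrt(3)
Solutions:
 u(b) = C1 + b^3/3 + sqrt(3)*b - 4*sqrt(3)*exp(sqrt(3)*b)/3


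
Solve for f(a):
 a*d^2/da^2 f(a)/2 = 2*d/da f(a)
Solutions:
 f(a) = C1 + C2*a^5


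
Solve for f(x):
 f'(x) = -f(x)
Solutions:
 f(x) = C1*exp(-x)


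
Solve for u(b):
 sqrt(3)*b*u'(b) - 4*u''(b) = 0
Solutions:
 u(b) = C1 + C2*erfi(sqrt(2)*3^(1/4)*b/4)


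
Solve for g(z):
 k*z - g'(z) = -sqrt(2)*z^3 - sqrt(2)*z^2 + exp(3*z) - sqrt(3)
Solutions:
 g(z) = C1 + k*z^2/2 + sqrt(2)*z^4/4 + sqrt(2)*z^3/3 + sqrt(3)*z - exp(3*z)/3


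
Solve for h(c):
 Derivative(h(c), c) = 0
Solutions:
 h(c) = C1


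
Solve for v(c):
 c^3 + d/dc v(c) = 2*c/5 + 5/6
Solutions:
 v(c) = C1 - c^4/4 + c^2/5 + 5*c/6


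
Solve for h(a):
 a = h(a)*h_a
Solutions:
 h(a) = -sqrt(C1 + a^2)
 h(a) = sqrt(C1 + a^2)


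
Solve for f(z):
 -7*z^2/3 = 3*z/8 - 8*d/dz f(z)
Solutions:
 f(z) = C1 + 7*z^3/72 + 3*z^2/128


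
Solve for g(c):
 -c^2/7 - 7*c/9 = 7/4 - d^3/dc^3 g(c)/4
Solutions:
 g(c) = C1 + C2*c + C3*c^2 + c^5/105 + 7*c^4/54 + 7*c^3/6


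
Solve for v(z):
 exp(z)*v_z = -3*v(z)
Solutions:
 v(z) = C1*exp(3*exp(-z))


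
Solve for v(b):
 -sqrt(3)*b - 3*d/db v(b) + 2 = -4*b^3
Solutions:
 v(b) = C1 + b^4/3 - sqrt(3)*b^2/6 + 2*b/3


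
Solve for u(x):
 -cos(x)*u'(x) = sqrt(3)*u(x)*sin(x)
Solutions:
 u(x) = C1*cos(x)^(sqrt(3))


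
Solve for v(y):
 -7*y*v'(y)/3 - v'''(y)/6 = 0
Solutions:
 v(y) = C1 + Integral(C2*airyai(-14^(1/3)*y) + C3*airybi(-14^(1/3)*y), y)


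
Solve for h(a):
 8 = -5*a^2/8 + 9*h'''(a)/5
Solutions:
 h(a) = C1 + C2*a + C3*a^2 + 5*a^5/864 + 20*a^3/27


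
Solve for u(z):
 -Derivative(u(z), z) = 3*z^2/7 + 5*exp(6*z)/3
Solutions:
 u(z) = C1 - z^3/7 - 5*exp(6*z)/18


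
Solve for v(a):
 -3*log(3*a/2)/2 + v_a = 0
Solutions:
 v(a) = C1 + 3*a*log(a)/2 - 3*a/2 - 3*a*log(2)/2 + 3*a*log(3)/2


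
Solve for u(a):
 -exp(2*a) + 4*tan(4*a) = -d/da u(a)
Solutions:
 u(a) = C1 + exp(2*a)/2 + log(cos(4*a))


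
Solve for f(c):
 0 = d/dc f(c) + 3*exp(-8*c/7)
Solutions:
 f(c) = C1 + 21*exp(-8*c/7)/8


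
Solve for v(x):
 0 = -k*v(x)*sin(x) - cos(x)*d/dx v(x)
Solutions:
 v(x) = C1*exp(k*log(cos(x)))


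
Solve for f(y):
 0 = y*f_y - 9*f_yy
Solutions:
 f(y) = C1 + C2*erfi(sqrt(2)*y/6)


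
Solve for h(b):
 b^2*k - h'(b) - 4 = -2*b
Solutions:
 h(b) = C1 + b^3*k/3 + b^2 - 4*b


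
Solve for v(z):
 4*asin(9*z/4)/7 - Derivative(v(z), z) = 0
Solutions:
 v(z) = C1 + 4*z*asin(9*z/4)/7 + 4*sqrt(16 - 81*z^2)/63


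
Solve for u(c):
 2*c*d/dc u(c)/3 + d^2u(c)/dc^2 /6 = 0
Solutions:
 u(c) = C1 + C2*erf(sqrt(2)*c)


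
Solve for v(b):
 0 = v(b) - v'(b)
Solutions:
 v(b) = C1*exp(b)


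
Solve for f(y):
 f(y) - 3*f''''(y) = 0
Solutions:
 f(y) = C1*exp(-3^(3/4)*y/3) + C2*exp(3^(3/4)*y/3) + C3*sin(3^(3/4)*y/3) + C4*cos(3^(3/4)*y/3)


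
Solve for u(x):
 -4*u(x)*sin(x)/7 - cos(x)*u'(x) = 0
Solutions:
 u(x) = C1*cos(x)^(4/7)


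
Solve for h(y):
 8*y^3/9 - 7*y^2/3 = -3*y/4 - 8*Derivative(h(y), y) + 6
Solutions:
 h(y) = C1 - y^4/36 + 7*y^3/72 - 3*y^2/64 + 3*y/4


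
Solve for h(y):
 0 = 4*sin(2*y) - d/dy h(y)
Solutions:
 h(y) = C1 - 2*cos(2*y)


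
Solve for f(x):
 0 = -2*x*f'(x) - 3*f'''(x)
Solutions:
 f(x) = C1 + Integral(C2*airyai(-2^(1/3)*3^(2/3)*x/3) + C3*airybi(-2^(1/3)*3^(2/3)*x/3), x)


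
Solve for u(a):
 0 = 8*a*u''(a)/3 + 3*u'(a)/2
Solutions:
 u(a) = C1 + C2*a^(7/16)


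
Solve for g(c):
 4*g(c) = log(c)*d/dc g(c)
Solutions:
 g(c) = C1*exp(4*li(c))


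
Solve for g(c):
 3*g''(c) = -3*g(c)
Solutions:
 g(c) = C1*sin(c) + C2*cos(c)


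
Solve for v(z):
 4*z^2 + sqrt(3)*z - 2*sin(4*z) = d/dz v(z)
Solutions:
 v(z) = C1 + 4*z^3/3 + sqrt(3)*z^2/2 + cos(4*z)/2


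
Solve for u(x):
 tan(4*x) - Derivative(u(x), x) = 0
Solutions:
 u(x) = C1 - log(cos(4*x))/4


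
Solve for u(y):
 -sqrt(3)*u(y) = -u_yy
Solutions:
 u(y) = C1*exp(-3^(1/4)*y) + C2*exp(3^(1/4)*y)


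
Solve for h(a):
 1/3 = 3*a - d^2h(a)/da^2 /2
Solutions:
 h(a) = C1 + C2*a + a^3 - a^2/3


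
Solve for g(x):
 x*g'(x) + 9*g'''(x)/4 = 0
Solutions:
 g(x) = C1 + Integral(C2*airyai(-2^(2/3)*3^(1/3)*x/3) + C3*airybi(-2^(2/3)*3^(1/3)*x/3), x)


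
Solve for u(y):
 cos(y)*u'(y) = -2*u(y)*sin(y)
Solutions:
 u(y) = C1*cos(y)^2


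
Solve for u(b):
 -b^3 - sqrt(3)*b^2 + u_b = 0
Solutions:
 u(b) = C1 + b^4/4 + sqrt(3)*b^3/3


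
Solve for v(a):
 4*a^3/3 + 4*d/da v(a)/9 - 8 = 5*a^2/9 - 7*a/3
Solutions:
 v(a) = C1 - 3*a^4/4 + 5*a^3/12 - 21*a^2/8 + 18*a


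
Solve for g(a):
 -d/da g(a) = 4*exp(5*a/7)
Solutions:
 g(a) = C1 - 28*exp(5*a/7)/5


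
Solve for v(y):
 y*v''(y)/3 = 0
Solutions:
 v(y) = C1 + C2*y


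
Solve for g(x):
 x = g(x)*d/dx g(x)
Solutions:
 g(x) = -sqrt(C1 + x^2)
 g(x) = sqrt(C1 + x^2)


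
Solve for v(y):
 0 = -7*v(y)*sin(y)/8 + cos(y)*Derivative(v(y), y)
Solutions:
 v(y) = C1/cos(y)^(7/8)


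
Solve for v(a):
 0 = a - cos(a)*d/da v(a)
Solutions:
 v(a) = C1 + Integral(a/cos(a), a)


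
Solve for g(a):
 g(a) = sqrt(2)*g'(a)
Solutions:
 g(a) = C1*exp(sqrt(2)*a/2)


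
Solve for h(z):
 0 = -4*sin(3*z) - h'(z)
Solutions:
 h(z) = C1 + 4*cos(3*z)/3


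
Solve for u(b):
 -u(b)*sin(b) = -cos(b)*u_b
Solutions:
 u(b) = C1/cos(b)


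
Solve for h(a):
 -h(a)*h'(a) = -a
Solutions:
 h(a) = -sqrt(C1 + a^2)
 h(a) = sqrt(C1 + a^2)


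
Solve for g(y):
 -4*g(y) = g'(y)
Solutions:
 g(y) = C1*exp(-4*y)


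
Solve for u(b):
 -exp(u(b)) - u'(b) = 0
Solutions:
 u(b) = log(1/(C1 + b))


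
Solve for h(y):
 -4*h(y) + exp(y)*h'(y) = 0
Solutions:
 h(y) = C1*exp(-4*exp(-y))


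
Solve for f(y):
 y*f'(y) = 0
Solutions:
 f(y) = C1


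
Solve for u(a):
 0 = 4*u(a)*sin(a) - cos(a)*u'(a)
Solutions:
 u(a) = C1/cos(a)^4


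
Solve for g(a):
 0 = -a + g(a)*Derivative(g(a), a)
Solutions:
 g(a) = -sqrt(C1 + a^2)
 g(a) = sqrt(C1 + a^2)


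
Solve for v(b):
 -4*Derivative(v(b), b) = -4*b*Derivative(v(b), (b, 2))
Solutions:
 v(b) = C1 + C2*b^2


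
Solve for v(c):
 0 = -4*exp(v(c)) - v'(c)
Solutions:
 v(c) = log(1/(C1 + 4*c))


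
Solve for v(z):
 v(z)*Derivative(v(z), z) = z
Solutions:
 v(z) = -sqrt(C1 + z^2)
 v(z) = sqrt(C1 + z^2)


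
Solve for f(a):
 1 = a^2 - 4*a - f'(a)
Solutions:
 f(a) = C1 + a^3/3 - 2*a^2 - a


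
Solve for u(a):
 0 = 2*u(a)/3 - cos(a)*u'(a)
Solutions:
 u(a) = C1*(sin(a) + 1)^(1/3)/(sin(a) - 1)^(1/3)


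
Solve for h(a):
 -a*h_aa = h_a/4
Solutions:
 h(a) = C1 + C2*a^(3/4)


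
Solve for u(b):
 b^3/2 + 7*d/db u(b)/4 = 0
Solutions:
 u(b) = C1 - b^4/14


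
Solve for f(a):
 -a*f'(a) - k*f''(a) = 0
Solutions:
 f(a) = C1 + C2*sqrt(k)*erf(sqrt(2)*a*sqrt(1/k)/2)


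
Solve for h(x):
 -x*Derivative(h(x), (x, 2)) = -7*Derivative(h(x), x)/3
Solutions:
 h(x) = C1 + C2*x^(10/3)


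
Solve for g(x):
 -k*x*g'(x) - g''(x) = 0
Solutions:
 g(x) = Piecewise((-sqrt(2)*sqrt(pi)*C1*erf(sqrt(2)*sqrt(k)*x/2)/(2*sqrt(k)) - C2, (k > 0) | (k < 0)), (-C1*x - C2, True))


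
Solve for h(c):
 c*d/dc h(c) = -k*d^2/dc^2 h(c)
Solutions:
 h(c) = C1 + C2*sqrt(k)*erf(sqrt(2)*c*sqrt(1/k)/2)


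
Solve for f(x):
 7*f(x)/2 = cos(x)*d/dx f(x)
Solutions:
 f(x) = C1*(sin(x) + 1)^(7/4)/(sin(x) - 1)^(7/4)


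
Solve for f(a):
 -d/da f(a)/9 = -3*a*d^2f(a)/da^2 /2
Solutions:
 f(a) = C1 + C2*a^(29/27)


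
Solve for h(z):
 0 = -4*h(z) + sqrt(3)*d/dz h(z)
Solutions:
 h(z) = C1*exp(4*sqrt(3)*z/3)


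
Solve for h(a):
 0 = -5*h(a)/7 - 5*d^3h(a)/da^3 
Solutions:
 h(a) = C3*exp(-7^(2/3)*a/7) + (C1*sin(sqrt(3)*7^(2/3)*a/14) + C2*cos(sqrt(3)*7^(2/3)*a/14))*exp(7^(2/3)*a/14)


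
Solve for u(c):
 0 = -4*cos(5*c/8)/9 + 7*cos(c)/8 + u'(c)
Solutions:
 u(c) = C1 + 32*sin(5*c/8)/45 - 7*sin(c)/8


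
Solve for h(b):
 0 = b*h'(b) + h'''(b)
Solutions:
 h(b) = C1 + Integral(C2*airyai(-b) + C3*airybi(-b), b)


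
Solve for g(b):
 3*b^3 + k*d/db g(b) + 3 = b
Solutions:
 g(b) = C1 - 3*b^4/(4*k) + b^2/(2*k) - 3*b/k


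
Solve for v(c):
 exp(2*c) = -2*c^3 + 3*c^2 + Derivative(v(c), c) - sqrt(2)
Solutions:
 v(c) = C1 + c^4/2 - c^3 + sqrt(2)*c + exp(2*c)/2


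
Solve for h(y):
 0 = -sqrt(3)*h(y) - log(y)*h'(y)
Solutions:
 h(y) = C1*exp(-sqrt(3)*li(y))


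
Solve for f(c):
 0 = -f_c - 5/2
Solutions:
 f(c) = C1 - 5*c/2


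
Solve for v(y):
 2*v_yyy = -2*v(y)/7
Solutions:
 v(y) = C3*exp(-7^(2/3)*y/7) + (C1*sin(sqrt(3)*7^(2/3)*y/14) + C2*cos(sqrt(3)*7^(2/3)*y/14))*exp(7^(2/3)*y/14)


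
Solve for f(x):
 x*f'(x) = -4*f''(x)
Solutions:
 f(x) = C1 + C2*erf(sqrt(2)*x/4)


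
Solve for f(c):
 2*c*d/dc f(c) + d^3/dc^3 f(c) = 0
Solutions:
 f(c) = C1 + Integral(C2*airyai(-2^(1/3)*c) + C3*airybi(-2^(1/3)*c), c)


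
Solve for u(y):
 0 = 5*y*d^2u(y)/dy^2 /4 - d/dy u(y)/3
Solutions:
 u(y) = C1 + C2*y^(19/15)


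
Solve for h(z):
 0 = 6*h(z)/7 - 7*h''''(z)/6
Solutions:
 h(z) = C1*exp(-sqrt(42)*z/7) + C2*exp(sqrt(42)*z/7) + C3*sin(sqrt(42)*z/7) + C4*cos(sqrt(42)*z/7)


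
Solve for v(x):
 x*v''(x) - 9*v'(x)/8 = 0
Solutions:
 v(x) = C1 + C2*x^(17/8)


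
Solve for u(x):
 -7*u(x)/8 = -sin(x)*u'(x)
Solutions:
 u(x) = C1*(cos(x) - 1)^(7/16)/(cos(x) + 1)^(7/16)


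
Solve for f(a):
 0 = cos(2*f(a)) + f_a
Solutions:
 f(a) = -asin((C1 + exp(4*a))/(C1 - exp(4*a)))/2 + pi/2
 f(a) = asin((C1 + exp(4*a))/(C1 - exp(4*a)))/2


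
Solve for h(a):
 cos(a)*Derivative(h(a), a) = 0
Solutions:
 h(a) = C1


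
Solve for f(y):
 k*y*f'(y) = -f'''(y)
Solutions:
 f(y) = C1 + Integral(C2*airyai(y*(-k)^(1/3)) + C3*airybi(y*(-k)^(1/3)), y)


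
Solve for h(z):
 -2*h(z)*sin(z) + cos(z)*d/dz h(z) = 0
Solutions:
 h(z) = C1/cos(z)^2


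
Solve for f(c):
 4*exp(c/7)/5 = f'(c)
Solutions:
 f(c) = C1 + 28*exp(c/7)/5


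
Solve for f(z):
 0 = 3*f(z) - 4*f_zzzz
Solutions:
 f(z) = C1*exp(-sqrt(2)*3^(1/4)*z/2) + C2*exp(sqrt(2)*3^(1/4)*z/2) + C3*sin(sqrt(2)*3^(1/4)*z/2) + C4*cos(sqrt(2)*3^(1/4)*z/2)


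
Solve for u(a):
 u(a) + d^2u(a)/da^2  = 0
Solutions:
 u(a) = C1*sin(a) + C2*cos(a)


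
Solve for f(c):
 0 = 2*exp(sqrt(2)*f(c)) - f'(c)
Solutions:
 f(c) = sqrt(2)*(2*log(-1/(C1 + 2*c)) - log(2))/4


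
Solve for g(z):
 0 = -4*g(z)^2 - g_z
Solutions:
 g(z) = 1/(C1 + 4*z)


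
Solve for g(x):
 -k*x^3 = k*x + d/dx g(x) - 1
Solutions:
 g(x) = C1 - k*x^4/4 - k*x^2/2 + x


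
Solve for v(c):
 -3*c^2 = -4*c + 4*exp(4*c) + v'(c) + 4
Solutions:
 v(c) = C1 - c^3 + 2*c^2 - 4*c - exp(4*c)


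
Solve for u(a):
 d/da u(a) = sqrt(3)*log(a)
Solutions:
 u(a) = C1 + sqrt(3)*a*log(a) - sqrt(3)*a


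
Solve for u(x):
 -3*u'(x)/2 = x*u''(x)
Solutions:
 u(x) = C1 + C2/sqrt(x)


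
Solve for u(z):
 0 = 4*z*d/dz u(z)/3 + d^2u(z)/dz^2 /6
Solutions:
 u(z) = C1 + C2*erf(2*z)


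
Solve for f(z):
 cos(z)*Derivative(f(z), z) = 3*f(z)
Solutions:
 f(z) = C1*(sin(z) + 1)^(3/2)/(sin(z) - 1)^(3/2)


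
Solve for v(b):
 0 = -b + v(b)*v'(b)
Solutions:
 v(b) = -sqrt(C1 + b^2)
 v(b) = sqrt(C1 + b^2)


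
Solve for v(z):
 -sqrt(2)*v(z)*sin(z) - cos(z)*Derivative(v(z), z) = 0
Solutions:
 v(z) = C1*cos(z)^(sqrt(2))


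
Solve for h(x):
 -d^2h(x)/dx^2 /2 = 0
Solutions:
 h(x) = C1 + C2*x


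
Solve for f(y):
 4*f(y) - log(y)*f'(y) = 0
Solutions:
 f(y) = C1*exp(4*li(y))


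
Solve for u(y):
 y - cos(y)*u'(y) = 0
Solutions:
 u(y) = C1 + Integral(y/cos(y), y)


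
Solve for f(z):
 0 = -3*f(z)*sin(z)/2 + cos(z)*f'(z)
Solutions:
 f(z) = C1/cos(z)^(3/2)


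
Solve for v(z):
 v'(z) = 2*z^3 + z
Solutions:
 v(z) = C1 + z^4/2 + z^2/2


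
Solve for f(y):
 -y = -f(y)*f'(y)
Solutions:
 f(y) = -sqrt(C1 + y^2)
 f(y) = sqrt(C1 + y^2)


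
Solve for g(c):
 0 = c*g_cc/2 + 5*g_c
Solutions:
 g(c) = C1 + C2/c^9


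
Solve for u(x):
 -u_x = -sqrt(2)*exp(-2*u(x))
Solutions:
 u(x) = log(-sqrt(C1 + 2*sqrt(2)*x))
 u(x) = log(C1 + 2*sqrt(2)*x)/2


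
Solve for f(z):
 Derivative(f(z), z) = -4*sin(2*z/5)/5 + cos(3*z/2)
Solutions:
 f(z) = C1 + 2*sin(3*z/2)/3 + 2*cos(2*z/5)


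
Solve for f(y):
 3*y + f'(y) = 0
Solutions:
 f(y) = C1 - 3*y^2/2


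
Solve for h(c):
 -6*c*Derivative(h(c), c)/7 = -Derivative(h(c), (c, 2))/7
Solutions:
 h(c) = C1 + C2*erfi(sqrt(3)*c)


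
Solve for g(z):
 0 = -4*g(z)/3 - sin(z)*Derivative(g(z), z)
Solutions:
 g(z) = C1*(cos(z) + 1)^(2/3)/(cos(z) - 1)^(2/3)


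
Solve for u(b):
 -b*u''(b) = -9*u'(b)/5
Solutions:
 u(b) = C1 + C2*b^(14/5)


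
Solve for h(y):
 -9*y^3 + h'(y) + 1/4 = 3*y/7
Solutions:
 h(y) = C1 + 9*y^4/4 + 3*y^2/14 - y/4


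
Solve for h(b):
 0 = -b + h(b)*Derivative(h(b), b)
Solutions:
 h(b) = -sqrt(C1 + b^2)
 h(b) = sqrt(C1 + b^2)


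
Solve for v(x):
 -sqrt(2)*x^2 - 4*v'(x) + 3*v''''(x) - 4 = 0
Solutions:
 v(x) = C1 + C4*exp(6^(2/3)*x/3) - sqrt(2)*x^3/12 - x + (C2*sin(2^(2/3)*3^(1/6)*x/2) + C3*cos(2^(2/3)*3^(1/6)*x/2))*exp(-6^(2/3)*x/6)


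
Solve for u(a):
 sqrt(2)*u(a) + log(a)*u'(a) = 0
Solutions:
 u(a) = C1*exp(-sqrt(2)*li(a))


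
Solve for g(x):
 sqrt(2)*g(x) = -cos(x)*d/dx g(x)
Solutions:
 g(x) = C1*(sin(x) - 1)^(sqrt(2)/2)/(sin(x) + 1)^(sqrt(2)/2)


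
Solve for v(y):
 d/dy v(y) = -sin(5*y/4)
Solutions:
 v(y) = C1 + 4*cos(5*y/4)/5


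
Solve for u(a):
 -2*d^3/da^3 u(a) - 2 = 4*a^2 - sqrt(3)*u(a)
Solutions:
 u(a) = C3*exp(2^(2/3)*3^(1/6)*a/2) + 4*sqrt(3)*a^2/3 + (C1*sin(6^(2/3)*a/4) + C2*cos(6^(2/3)*a/4))*exp(-2^(2/3)*3^(1/6)*a/4) + 2*sqrt(3)/3


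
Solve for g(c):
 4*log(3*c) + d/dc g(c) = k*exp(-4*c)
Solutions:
 g(c) = C1 - 4*c*log(c) + 4*c*(1 - log(3)) - k*exp(-4*c)/4


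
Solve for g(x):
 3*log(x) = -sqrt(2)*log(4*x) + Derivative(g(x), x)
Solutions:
 g(x) = C1 + sqrt(2)*x*log(x) + 3*x*log(x) - 3*x - sqrt(2)*x + 2*sqrt(2)*x*log(2)


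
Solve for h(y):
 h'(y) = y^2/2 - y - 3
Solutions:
 h(y) = C1 + y^3/6 - y^2/2 - 3*y


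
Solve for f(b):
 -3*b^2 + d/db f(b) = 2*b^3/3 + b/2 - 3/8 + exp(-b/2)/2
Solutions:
 f(b) = C1 + b^4/6 + b^3 + b^2/4 - 3*b/8 - 1/sqrt(exp(b))


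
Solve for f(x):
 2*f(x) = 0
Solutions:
 f(x) = 0


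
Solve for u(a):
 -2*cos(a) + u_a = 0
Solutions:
 u(a) = C1 + 2*sin(a)


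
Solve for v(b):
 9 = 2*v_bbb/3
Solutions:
 v(b) = C1 + C2*b + C3*b^2 + 9*b^3/4


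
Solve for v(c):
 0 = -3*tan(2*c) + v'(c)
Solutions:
 v(c) = C1 - 3*log(cos(2*c))/2


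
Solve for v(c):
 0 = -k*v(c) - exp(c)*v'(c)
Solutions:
 v(c) = C1*exp(k*exp(-c))


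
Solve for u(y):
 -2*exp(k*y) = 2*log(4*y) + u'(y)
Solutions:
 u(y) = C1 - 2*y*log(y) + 2*y*(1 - 2*log(2)) + Piecewise((-2*exp(k*y)/k, Ne(k, 0)), (-2*y, True))


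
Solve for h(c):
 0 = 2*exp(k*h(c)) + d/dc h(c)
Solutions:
 h(c) = Piecewise((log(1/(C1*k + 2*c*k))/k, Ne(k, 0)), (nan, True))
 h(c) = Piecewise((C1 - 2*c, Eq(k, 0)), (nan, True))


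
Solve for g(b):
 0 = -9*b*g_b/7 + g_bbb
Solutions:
 g(b) = C1 + Integral(C2*airyai(21^(2/3)*b/7) + C3*airybi(21^(2/3)*b/7), b)


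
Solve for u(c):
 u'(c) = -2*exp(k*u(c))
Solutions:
 u(c) = Piecewise((log(1/(C1*k + 2*c*k))/k, Ne(k, 0)), (nan, True))
 u(c) = Piecewise((C1 - 2*c, Eq(k, 0)), (nan, True))


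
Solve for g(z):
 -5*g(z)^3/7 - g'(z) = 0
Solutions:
 g(z) = -sqrt(14)*sqrt(-1/(C1 - 5*z))/2
 g(z) = sqrt(14)*sqrt(-1/(C1 - 5*z))/2


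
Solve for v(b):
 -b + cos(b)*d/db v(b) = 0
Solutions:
 v(b) = C1 + Integral(b/cos(b), b)


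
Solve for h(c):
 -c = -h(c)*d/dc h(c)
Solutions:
 h(c) = -sqrt(C1 + c^2)
 h(c) = sqrt(C1 + c^2)


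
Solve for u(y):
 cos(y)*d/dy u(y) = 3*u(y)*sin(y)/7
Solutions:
 u(y) = C1/cos(y)^(3/7)


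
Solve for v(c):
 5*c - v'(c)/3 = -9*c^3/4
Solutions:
 v(c) = C1 + 27*c^4/16 + 15*c^2/2


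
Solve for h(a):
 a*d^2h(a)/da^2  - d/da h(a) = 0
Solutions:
 h(a) = C1 + C2*a^2


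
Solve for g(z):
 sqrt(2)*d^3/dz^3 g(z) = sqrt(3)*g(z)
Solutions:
 g(z) = C3*exp(2^(5/6)*3^(1/6)*z/2) + (C1*sin(2^(5/6)*3^(2/3)*z/4) + C2*cos(2^(5/6)*3^(2/3)*z/4))*exp(-2^(5/6)*3^(1/6)*z/4)


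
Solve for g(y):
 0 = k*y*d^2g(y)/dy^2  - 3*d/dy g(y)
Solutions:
 g(y) = C1 + y^(((re(k) + 3)*re(k) + im(k)^2)/(re(k)^2 + im(k)^2))*(C2*sin(3*log(y)*Abs(im(k))/(re(k)^2 + im(k)^2)) + C3*cos(3*log(y)*im(k)/(re(k)^2 + im(k)^2)))


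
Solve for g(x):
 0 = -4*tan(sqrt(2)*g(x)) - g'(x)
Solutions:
 g(x) = sqrt(2)*(pi - asin(C1*exp(-4*sqrt(2)*x)))/2
 g(x) = sqrt(2)*asin(C1*exp(-4*sqrt(2)*x))/2


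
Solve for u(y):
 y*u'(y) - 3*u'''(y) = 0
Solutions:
 u(y) = C1 + Integral(C2*airyai(3^(2/3)*y/3) + C3*airybi(3^(2/3)*y/3), y)


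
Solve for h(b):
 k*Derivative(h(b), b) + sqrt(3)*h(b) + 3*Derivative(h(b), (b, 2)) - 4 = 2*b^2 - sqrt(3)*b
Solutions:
 h(b) = C1*exp(b*(-k + sqrt(k^2 - 12*sqrt(3)))/6) + C2*exp(-b*(k + sqrt(k^2 - 12*sqrt(3)))/6) + 2*sqrt(3)*b^2/3 - 4*b*k/3 - b + 4*sqrt(3)*k^2/9 + sqrt(3)*k/3 - 4 + 4*sqrt(3)/3


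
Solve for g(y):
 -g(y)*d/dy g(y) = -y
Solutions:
 g(y) = -sqrt(C1 + y^2)
 g(y) = sqrt(C1 + y^2)


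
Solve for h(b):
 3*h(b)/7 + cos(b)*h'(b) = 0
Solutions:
 h(b) = C1*(sin(b) - 1)^(3/14)/(sin(b) + 1)^(3/14)


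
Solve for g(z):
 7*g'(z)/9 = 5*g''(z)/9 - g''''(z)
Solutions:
 g(z) = C1 + C2*exp(z*(10*18^(1/3)/(sqrt(34221) + 189)^(1/3) + 12^(1/3)*(sqrt(34221) + 189)^(1/3))/36)*sin(2^(1/3)*3^(1/6)*z*(-2^(1/3)*3^(2/3)*(sqrt(34221) + 189)^(1/3) + 30/(sqrt(34221) + 189)^(1/3))/36) + C3*exp(z*(10*18^(1/3)/(sqrt(34221) + 189)^(1/3) + 12^(1/3)*(sqrt(34221) + 189)^(1/3))/36)*cos(2^(1/3)*3^(1/6)*z*(-2^(1/3)*3^(2/3)*(sqrt(34221) + 189)^(1/3) + 30/(sqrt(34221) + 189)^(1/3))/36) + C4*exp(-z*(10*18^(1/3)/(sqrt(34221) + 189)^(1/3) + 12^(1/3)*(sqrt(34221) + 189)^(1/3))/18)


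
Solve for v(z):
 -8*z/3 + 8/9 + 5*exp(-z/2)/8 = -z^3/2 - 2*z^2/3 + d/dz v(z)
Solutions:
 v(z) = C1 + z^4/8 + 2*z^3/9 - 4*z^2/3 + 8*z/9 - 5*exp(-z/2)/4


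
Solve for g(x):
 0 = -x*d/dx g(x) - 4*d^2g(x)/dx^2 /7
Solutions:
 g(x) = C1 + C2*erf(sqrt(14)*x/4)


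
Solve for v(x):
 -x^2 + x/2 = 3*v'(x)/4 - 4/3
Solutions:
 v(x) = C1 - 4*x^3/9 + x^2/3 + 16*x/9


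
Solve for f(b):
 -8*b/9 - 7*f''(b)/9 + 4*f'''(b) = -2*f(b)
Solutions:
 f(b) = C1*exp(b*(49/(324*sqrt(942726) + 314585)^(1/3) + 14 + (324*sqrt(942726) + 314585)^(1/3))/216)*sin(sqrt(3)*b*(-(324*sqrt(942726) + 314585)^(1/3) + 49/(324*sqrt(942726) + 314585)^(1/3))/216) + C2*exp(b*(49/(324*sqrt(942726) + 314585)^(1/3) + 14 + (324*sqrt(942726) + 314585)^(1/3))/216)*cos(sqrt(3)*b*(-(324*sqrt(942726) + 314585)^(1/3) + 49/(324*sqrt(942726) + 314585)^(1/3))/216) + C3*exp(b*(-(324*sqrt(942726) + 314585)^(1/3) - 49/(324*sqrt(942726) + 314585)^(1/3) + 7)/108) + 4*b/9


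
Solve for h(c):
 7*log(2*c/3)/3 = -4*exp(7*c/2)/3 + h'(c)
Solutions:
 h(c) = C1 + 7*c*log(c)/3 + 7*c*(-log(3) - 1 + log(2))/3 + 8*exp(7*c/2)/21


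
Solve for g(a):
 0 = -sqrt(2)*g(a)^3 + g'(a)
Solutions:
 g(a) = -sqrt(2)*sqrt(-1/(C1 + sqrt(2)*a))/2
 g(a) = sqrt(2)*sqrt(-1/(C1 + sqrt(2)*a))/2


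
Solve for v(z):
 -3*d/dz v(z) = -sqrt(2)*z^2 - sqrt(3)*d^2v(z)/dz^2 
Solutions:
 v(z) = C1 + C2*exp(sqrt(3)*z) + sqrt(2)*z^3/9 + sqrt(6)*z^2/9 + 2*sqrt(2)*z/9


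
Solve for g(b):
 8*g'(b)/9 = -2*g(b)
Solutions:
 g(b) = C1*exp(-9*b/4)


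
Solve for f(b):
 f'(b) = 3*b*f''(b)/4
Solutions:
 f(b) = C1 + C2*b^(7/3)


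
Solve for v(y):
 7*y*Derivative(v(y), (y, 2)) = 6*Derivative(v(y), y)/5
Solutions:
 v(y) = C1 + C2*y^(41/35)


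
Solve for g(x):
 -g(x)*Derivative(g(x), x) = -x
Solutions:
 g(x) = -sqrt(C1 + x^2)
 g(x) = sqrt(C1 + x^2)


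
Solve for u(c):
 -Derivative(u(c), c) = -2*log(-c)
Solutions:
 u(c) = C1 + 2*c*log(-c) - 2*c


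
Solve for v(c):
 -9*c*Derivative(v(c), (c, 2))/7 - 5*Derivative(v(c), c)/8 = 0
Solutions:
 v(c) = C1 + C2*c^(37/72)


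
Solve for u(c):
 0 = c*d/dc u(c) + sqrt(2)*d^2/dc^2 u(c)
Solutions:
 u(c) = C1 + C2*erf(2^(1/4)*c/2)


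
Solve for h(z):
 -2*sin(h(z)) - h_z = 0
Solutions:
 h(z) = -acos((-C1 - exp(4*z))/(C1 - exp(4*z))) + 2*pi
 h(z) = acos((-C1 - exp(4*z))/(C1 - exp(4*z)))


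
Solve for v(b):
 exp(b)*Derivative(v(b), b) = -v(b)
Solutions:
 v(b) = C1*exp(exp(-b))


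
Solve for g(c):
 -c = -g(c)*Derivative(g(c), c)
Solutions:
 g(c) = -sqrt(C1 + c^2)
 g(c) = sqrt(C1 + c^2)


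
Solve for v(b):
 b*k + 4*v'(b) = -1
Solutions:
 v(b) = C1 - b^2*k/8 - b/4


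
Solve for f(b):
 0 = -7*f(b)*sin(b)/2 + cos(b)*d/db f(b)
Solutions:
 f(b) = C1/cos(b)^(7/2)


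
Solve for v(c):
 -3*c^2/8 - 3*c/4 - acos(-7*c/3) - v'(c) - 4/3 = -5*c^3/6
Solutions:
 v(c) = C1 + 5*c^4/24 - c^3/8 - 3*c^2/8 - c*acos(-7*c/3) - 4*c/3 - sqrt(9 - 49*c^2)/7


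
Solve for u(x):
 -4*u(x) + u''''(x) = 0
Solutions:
 u(x) = C1*exp(-sqrt(2)*x) + C2*exp(sqrt(2)*x) + C3*sin(sqrt(2)*x) + C4*cos(sqrt(2)*x)


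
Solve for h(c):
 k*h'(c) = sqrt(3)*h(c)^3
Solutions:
 h(c) = -sqrt(2)*sqrt(-k/(C1*k + sqrt(3)*c))/2
 h(c) = sqrt(2)*sqrt(-k/(C1*k + sqrt(3)*c))/2


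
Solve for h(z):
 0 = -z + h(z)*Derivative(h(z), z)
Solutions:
 h(z) = -sqrt(C1 + z^2)
 h(z) = sqrt(C1 + z^2)


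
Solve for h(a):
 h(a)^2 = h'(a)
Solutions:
 h(a) = -1/(C1 + a)


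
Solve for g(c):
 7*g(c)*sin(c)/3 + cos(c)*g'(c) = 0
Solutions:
 g(c) = C1*cos(c)^(7/3)


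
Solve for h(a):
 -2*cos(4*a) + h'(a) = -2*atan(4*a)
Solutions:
 h(a) = C1 - 2*a*atan(4*a) + log(16*a^2 + 1)/4 + sin(4*a)/2


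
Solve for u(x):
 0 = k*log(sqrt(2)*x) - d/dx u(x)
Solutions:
 u(x) = C1 + k*x*log(x) - k*x + k*x*log(2)/2


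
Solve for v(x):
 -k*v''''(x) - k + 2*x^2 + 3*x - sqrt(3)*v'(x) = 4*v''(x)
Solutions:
 v(x) = C1 + C2*exp(2^(1/3)*x*(2^(1/3)*sqrt(3)*(sqrt((81 + 256/k)/k^2) + 9/k)^(1/3)/12 - 2^(1/3)*I*(sqrt((81 + 256/k)/k^2) + 9/k)^(1/3)/4 + 8/(k*(-sqrt(3) + 3*I)*(sqrt((81 + 256/k)/k^2) + 9/k)^(1/3)))) + C3*exp(2^(1/3)*x*(2^(1/3)*sqrt(3)*(sqrt((81 + 256/k)/k^2) + 9/k)^(1/3)/12 + 2^(1/3)*I*(sqrt((81 + 256/k)/k^2) + 9/k)^(1/3)/4 - 8/(k*(sqrt(3) + 3*I)*(sqrt((81 + 256/k)/k^2) + 9/k)^(1/3)))) + C4*exp(2^(1/3)*sqrt(3)*x*(-2^(1/3)*(sqrt((81 + 256/k)/k^2) + 9/k)^(1/3) + 8/(k*(sqrt((81 + 256/k)/k^2) + 9/k)^(1/3)))/6) - sqrt(3)*k*x/3 + 2*sqrt(3)*x^3/9 - 8*x^2/3 + sqrt(3)*x^2/2 - 4*x + 64*sqrt(3)*x/9


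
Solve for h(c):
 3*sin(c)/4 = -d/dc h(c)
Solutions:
 h(c) = C1 + 3*cos(c)/4


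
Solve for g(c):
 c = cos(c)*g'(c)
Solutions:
 g(c) = C1 + Integral(c/cos(c), c)


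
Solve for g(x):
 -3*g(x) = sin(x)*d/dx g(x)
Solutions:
 g(x) = C1*(cos(x) + 1)^(3/2)/(cos(x) - 1)^(3/2)


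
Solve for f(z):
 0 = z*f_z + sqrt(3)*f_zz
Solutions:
 f(z) = C1 + C2*erf(sqrt(2)*3^(3/4)*z/6)


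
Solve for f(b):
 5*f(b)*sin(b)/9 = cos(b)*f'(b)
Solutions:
 f(b) = C1/cos(b)^(5/9)


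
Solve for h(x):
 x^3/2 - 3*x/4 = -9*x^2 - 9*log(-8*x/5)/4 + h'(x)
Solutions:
 h(x) = C1 + x^4/8 + 3*x^3 - 3*x^2/8 + 9*x*log(-x)/4 + x*(-3*log(5) - 9/4 + 3*log(10)/4 + 6*log(2))


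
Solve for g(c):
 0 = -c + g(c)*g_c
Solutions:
 g(c) = -sqrt(C1 + c^2)
 g(c) = sqrt(C1 + c^2)


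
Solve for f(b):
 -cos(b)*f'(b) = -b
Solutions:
 f(b) = C1 + Integral(b/cos(b), b)


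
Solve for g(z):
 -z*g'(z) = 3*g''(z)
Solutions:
 g(z) = C1 + C2*erf(sqrt(6)*z/6)


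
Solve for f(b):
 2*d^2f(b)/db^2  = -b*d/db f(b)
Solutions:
 f(b) = C1 + C2*erf(b/2)


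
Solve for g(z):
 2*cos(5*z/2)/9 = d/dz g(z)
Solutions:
 g(z) = C1 + 4*sin(5*z/2)/45


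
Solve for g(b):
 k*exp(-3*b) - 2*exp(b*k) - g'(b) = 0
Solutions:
 g(b) = C1 - k*exp(-3*b)/3 - 2*exp(b*k)/k


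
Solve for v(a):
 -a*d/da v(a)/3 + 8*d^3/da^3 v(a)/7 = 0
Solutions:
 v(a) = C1 + Integral(C2*airyai(3^(2/3)*7^(1/3)*a/6) + C3*airybi(3^(2/3)*7^(1/3)*a/6), a)


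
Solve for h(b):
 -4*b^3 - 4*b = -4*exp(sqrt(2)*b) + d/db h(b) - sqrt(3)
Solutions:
 h(b) = C1 - b^4 - 2*b^2 + sqrt(3)*b + 2*sqrt(2)*exp(sqrt(2)*b)


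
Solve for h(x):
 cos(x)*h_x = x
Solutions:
 h(x) = C1 + Integral(x/cos(x), x)


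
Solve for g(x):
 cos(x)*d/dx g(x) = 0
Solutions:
 g(x) = C1


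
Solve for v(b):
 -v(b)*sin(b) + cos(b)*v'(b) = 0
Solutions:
 v(b) = C1/cos(b)


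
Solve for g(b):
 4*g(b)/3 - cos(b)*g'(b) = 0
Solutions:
 g(b) = C1*(sin(b) + 1)^(2/3)/(sin(b) - 1)^(2/3)


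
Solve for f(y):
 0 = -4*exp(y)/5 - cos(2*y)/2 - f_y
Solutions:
 f(y) = C1 - 4*exp(y)/5 - sin(2*y)/4


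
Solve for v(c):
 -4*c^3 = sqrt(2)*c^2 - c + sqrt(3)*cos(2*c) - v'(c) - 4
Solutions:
 v(c) = C1 + c^4 + sqrt(2)*c^3/3 - c^2/2 - 4*c + sqrt(3)*sin(2*c)/2


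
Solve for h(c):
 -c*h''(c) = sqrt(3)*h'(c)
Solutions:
 h(c) = C1 + C2*c^(1 - sqrt(3))


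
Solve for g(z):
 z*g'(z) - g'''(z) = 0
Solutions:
 g(z) = C1 + Integral(C2*airyai(z) + C3*airybi(z), z)


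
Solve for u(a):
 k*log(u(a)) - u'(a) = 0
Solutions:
 li(u(a)) = C1 + a*k


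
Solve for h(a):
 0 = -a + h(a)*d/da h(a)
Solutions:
 h(a) = -sqrt(C1 + a^2)
 h(a) = sqrt(C1 + a^2)


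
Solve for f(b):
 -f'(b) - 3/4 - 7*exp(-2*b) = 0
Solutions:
 f(b) = C1 - 3*b/4 + 7*exp(-2*b)/2


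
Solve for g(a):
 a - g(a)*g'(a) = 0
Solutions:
 g(a) = -sqrt(C1 + a^2)
 g(a) = sqrt(C1 + a^2)


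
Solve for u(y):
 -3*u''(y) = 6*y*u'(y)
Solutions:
 u(y) = C1 + C2*erf(y)


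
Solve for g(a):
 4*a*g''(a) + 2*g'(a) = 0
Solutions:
 g(a) = C1 + C2*sqrt(a)


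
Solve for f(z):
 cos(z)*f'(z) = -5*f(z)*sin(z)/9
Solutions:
 f(z) = C1*cos(z)^(5/9)


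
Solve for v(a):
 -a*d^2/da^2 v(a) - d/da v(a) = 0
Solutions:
 v(a) = C1 + C2*log(a)


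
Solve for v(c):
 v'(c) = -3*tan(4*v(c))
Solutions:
 v(c) = -asin(C1*exp(-12*c))/4 + pi/4
 v(c) = asin(C1*exp(-12*c))/4


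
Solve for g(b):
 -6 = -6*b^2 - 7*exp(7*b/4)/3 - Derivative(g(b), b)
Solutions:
 g(b) = C1 - 2*b^3 + 6*b - 4*exp(7*b/4)/3


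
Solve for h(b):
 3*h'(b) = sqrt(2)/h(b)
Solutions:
 h(b) = -sqrt(C1 + 6*sqrt(2)*b)/3
 h(b) = sqrt(C1 + 6*sqrt(2)*b)/3


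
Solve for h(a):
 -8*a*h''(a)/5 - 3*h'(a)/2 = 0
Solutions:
 h(a) = C1 + C2*a^(1/16)


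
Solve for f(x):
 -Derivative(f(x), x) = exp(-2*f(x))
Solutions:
 f(x) = log(-sqrt(C1 - 2*x))
 f(x) = log(C1 - 2*x)/2


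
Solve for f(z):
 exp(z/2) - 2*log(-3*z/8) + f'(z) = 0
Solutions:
 f(z) = C1 + 2*z*log(-z) + 2*z*(-3*log(2) - 1 + log(3)) - 2*exp(z/2)


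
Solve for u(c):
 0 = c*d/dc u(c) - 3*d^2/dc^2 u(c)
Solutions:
 u(c) = C1 + C2*erfi(sqrt(6)*c/6)


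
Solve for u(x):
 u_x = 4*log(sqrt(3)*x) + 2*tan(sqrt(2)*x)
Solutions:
 u(x) = C1 + 4*x*log(x) - 4*x + 2*x*log(3) - sqrt(2)*log(cos(sqrt(2)*x))


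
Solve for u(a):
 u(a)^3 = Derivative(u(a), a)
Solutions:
 u(a) = -sqrt(2)*sqrt(-1/(C1 + a))/2
 u(a) = sqrt(2)*sqrt(-1/(C1 + a))/2


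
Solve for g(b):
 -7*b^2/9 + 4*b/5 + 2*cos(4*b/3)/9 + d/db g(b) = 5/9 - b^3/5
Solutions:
 g(b) = C1 - b^4/20 + 7*b^3/27 - 2*b^2/5 + 5*b/9 - sin(4*b/3)/6


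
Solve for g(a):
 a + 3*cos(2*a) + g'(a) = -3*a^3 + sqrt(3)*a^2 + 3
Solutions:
 g(a) = C1 - 3*a^4/4 + sqrt(3)*a^3/3 - a^2/2 + 3*a - 3*sin(a)*cos(a)


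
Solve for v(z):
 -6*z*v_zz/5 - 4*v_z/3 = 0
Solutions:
 v(z) = C1 + C2/z^(1/9)


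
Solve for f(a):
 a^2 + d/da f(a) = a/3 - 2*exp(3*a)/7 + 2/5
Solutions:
 f(a) = C1 - a^3/3 + a^2/6 + 2*a/5 - 2*exp(3*a)/21


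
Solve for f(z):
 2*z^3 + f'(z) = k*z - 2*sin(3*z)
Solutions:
 f(z) = C1 + k*z^2/2 - z^4/2 + 2*cos(3*z)/3


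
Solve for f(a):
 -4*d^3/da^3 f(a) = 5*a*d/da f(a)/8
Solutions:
 f(a) = C1 + Integral(C2*airyai(-10^(1/3)*a/4) + C3*airybi(-10^(1/3)*a/4), a)


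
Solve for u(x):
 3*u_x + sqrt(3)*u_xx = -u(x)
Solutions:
 u(x) = C1*exp(sqrt(3)*x*(-3 + sqrt(9 - 4*sqrt(3)))/6) + C2*exp(-sqrt(3)*x*(sqrt(9 - 4*sqrt(3)) + 3)/6)


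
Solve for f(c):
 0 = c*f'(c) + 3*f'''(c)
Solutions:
 f(c) = C1 + Integral(C2*airyai(-3^(2/3)*c/3) + C3*airybi(-3^(2/3)*c/3), c)


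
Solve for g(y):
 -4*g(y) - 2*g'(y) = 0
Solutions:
 g(y) = C1*exp(-2*y)


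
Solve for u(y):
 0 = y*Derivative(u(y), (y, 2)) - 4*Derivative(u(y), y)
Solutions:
 u(y) = C1 + C2*y^5


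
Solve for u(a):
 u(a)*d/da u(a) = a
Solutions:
 u(a) = -sqrt(C1 + a^2)
 u(a) = sqrt(C1 + a^2)


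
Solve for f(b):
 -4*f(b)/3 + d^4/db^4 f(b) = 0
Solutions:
 f(b) = C1*exp(-sqrt(2)*3^(3/4)*b/3) + C2*exp(sqrt(2)*3^(3/4)*b/3) + C3*sin(sqrt(2)*3^(3/4)*b/3) + C4*cos(sqrt(2)*3^(3/4)*b/3)


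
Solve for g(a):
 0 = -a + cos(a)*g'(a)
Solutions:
 g(a) = C1 + Integral(a/cos(a), a)


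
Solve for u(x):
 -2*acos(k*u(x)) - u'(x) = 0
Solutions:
 Integral(1/acos(_y*k), (_y, u(x))) = C1 - 2*x


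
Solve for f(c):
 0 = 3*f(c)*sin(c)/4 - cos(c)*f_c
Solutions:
 f(c) = C1/cos(c)^(3/4)


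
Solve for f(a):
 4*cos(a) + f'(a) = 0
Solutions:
 f(a) = C1 - 4*sin(a)


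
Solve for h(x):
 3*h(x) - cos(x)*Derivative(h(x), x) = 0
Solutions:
 h(x) = C1*(sin(x) + 1)^(3/2)/(sin(x) - 1)^(3/2)


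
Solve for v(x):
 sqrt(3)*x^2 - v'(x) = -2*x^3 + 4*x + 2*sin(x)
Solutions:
 v(x) = C1 + x^4/2 + sqrt(3)*x^3/3 - 2*x^2 + 2*cos(x)


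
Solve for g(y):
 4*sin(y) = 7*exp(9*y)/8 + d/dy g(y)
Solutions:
 g(y) = C1 - 7*exp(9*y)/72 - 4*cos(y)


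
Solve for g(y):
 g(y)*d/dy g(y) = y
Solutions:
 g(y) = -sqrt(C1 + y^2)
 g(y) = sqrt(C1 + y^2)


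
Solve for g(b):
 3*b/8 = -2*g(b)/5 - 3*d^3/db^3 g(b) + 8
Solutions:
 g(b) = C3*exp(-15^(2/3)*2^(1/3)*b/15) - 15*b/16 + (C1*sin(2^(1/3)*3^(1/6)*5^(2/3)*b/10) + C2*cos(2^(1/3)*3^(1/6)*5^(2/3)*b/10))*exp(15^(2/3)*2^(1/3)*b/30) + 20


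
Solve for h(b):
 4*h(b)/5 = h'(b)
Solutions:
 h(b) = C1*exp(4*b/5)


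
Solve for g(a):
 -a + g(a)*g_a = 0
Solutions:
 g(a) = -sqrt(C1 + a^2)
 g(a) = sqrt(C1 + a^2)


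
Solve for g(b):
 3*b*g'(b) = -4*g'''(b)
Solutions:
 g(b) = C1 + Integral(C2*airyai(-6^(1/3)*b/2) + C3*airybi(-6^(1/3)*b/2), b)


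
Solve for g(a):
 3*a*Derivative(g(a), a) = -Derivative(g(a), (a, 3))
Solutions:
 g(a) = C1 + Integral(C2*airyai(-3^(1/3)*a) + C3*airybi(-3^(1/3)*a), a)


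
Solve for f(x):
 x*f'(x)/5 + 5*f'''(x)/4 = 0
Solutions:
 f(x) = C1 + Integral(C2*airyai(-2^(2/3)*5^(1/3)*x/5) + C3*airybi(-2^(2/3)*5^(1/3)*x/5), x)


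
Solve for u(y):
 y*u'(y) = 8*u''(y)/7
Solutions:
 u(y) = C1 + C2*erfi(sqrt(7)*y/4)


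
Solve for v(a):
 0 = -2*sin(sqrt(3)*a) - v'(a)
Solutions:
 v(a) = C1 + 2*sqrt(3)*cos(sqrt(3)*a)/3


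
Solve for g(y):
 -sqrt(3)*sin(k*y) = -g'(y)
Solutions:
 g(y) = C1 - sqrt(3)*cos(k*y)/k


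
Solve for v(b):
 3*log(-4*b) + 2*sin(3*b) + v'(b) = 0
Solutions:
 v(b) = C1 - 3*b*log(-b) - 6*b*log(2) + 3*b + 2*cos(3*b)/3


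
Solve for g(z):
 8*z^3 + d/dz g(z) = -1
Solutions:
 g(z) = C1 - 2*z^4 - z


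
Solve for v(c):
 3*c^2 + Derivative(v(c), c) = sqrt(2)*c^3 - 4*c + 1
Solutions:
 v(c) = C1 + sqrt(2)*c^4/4 - c^3 - 2*c^2 + c


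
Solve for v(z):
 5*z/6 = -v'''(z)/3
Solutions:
 v(z) = C1 + C2*z + C3*z^2 - 5*z^4/48


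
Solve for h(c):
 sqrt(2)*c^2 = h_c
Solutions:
 h(c) = C1 + sqrt(2)*c^3/3


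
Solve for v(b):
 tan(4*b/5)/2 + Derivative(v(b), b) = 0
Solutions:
 v(b) = C1 + 5*log(cos(4*b/5))/8


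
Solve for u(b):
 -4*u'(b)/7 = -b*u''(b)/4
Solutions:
 u(b) = C1 + C2*b^(23/7)


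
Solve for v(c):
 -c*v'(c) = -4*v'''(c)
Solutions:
 v(c) = C1 + Integral(C2*airyai(2^(1/3)*c/2) + C3*airybi(2^(1/3)*c/2), c)


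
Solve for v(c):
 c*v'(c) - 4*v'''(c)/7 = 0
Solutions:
 v(c) = C1 + Integral(C2*airyai(14^(1/3)*c/2) + C3*airybi(14^(1/3)*c/2), c)


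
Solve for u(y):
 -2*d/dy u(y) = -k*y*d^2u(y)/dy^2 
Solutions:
 u(y) = C1 + y^(((re(k) + 2)*re(k) + im(k)^2)/(re(k)^2 + im(k)^2))*(C2*sin(2*log(y)*Abs(im(k))/(re(k)^2 + im(k)^2)) + C3*cos(2*log(y)*im(k)/(re(k)^2 + im(k)^2)))


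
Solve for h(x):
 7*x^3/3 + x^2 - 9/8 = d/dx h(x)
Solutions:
 h(x) = C1 + 7*x^4/12 + x^3/3 - 9*x/8


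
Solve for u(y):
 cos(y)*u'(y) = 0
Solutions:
 u(y) = C1


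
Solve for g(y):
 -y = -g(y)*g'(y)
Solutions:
 g(y) = -sqrt(C1 + y^2)
 g(y) = sqrt(C1 + y^2)


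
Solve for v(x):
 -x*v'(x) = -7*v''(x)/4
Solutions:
 v(x) = C1 + C2*erfi(sqrt(14)*x/7)


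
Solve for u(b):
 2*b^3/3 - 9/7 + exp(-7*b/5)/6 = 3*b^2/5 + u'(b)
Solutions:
 u(b) = C1 + b^4/6 - b^3/5 - 9*b/7 - 5*exp(-7*b/5)/42


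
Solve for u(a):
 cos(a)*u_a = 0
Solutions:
 u(a) = C1


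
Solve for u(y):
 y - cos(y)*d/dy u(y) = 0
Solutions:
 u(y) = C1 + Integral(y/cos(y), y)


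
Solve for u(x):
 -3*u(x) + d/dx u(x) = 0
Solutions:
 u(x) = C1*exp(3*x)


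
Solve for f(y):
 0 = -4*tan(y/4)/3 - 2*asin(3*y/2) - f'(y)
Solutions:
 f(y) = C1 - 2*y*asin(3*y/2) - 2*sqrt(4 - 9*y^2)/3 + 16*log(cos(y/4))/3


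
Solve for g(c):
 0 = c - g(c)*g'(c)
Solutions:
 g(c) = -sqrt(C1 + c^2)
 g(c) = sqrt(C1 + c^2)


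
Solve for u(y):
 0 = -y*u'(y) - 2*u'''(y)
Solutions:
 u(y) = C1 + Integral(C2*airyai(-2^(2/3)*y/2) + C3*airybi(-2^(2/3)*y/2), y)


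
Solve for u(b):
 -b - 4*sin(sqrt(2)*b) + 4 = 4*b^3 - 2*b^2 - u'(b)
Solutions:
 u(b) = C1 + b^4 - 2*b^3/3 + b^2/2 - 4*b - 2*sqrt(2)*cos(sqrt(2)*b)
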